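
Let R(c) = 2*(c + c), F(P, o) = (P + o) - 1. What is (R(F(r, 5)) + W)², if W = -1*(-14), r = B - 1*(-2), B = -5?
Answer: 324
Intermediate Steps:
r = -3 (r = -5 - 1*(-2) = -5 + 2 = -3)
F(P, o) = -1 + P + o
R(c) = 4*c (R(c) = 2*(2*c) = 4*c)
W = 14
(R(F(r, 5)) + W)² = (4*(-1 - 3 + 5) + 14)² = (4*1 + 14)² = (4 + 14)² = 18² = 324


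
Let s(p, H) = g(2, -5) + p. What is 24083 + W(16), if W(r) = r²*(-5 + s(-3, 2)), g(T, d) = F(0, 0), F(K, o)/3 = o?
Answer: 22035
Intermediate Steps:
F(K, o) = 3*o
g(T, d) = 0 (g(T, d) = 3*0 = 0)
s(p, H) = p (s(p, H) = 0 + p = p)
W(r) = -8*r² (W(r) = r²*(-5 - 3) = r²*(-8) = -8*r²)
24083 + W(16) = 24083 - 8*16² = 24083 - 8*256 = 24083 - 2048 = 22035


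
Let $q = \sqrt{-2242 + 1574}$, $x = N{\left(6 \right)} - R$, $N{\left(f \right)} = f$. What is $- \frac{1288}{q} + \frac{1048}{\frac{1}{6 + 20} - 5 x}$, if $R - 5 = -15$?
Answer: $- \frac{27248}{2079} + \frac{644 i \sqrt{167}}{167} \approx -13.106 + 49.834 i$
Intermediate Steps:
$R = -10$ ($R = 5 - 15 = -10$)
$x = 16$ ($x = 6 - -10 = 6 + 10 = 16$)
$q = 2 i \sqrt{167}$ ($q = \sqrt{-668} = 2 i \sqrt{167} \approx 25.846 i$)
$- \frac{1288}{q} + \frac{1048}{\frac{1}{6 + 20} - 5 x} = - \frac{1288}{2 i \sqrt{167}} + \frac{1048}{\frac{1}{6 + 20} - 80} = - 1288 \left(- \frac{i \sqrt{167}}{334}\right) + \frac{1048}{\frac{1}{26} - 80} = \frac{644 i \sqrt{167}}{167} + \frac{1048}{\frac{1}{26} - 80} = \frac{644 i \sqrt{167}}{167} + \frac{1048}{- \frac{2079}{26}} = \frac{644 i \sqrt{167}}{167} + 1048 \left(- \frac{26}{2079}\right) = \frac{644 i \sqrt{167}}{167} - \frac{27248}{2079} = - \frac{27248}{2079} + \frac{644 i \sqrt{167}}{167}$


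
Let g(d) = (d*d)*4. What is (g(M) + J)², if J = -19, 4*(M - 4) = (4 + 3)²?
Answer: 17214201/16 ≈ 1.0759e+6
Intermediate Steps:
M = 65/4 (M = 4 + (4 + 3)²/4 = 4 + (¼)*7² = 4 + (¼)*49 = 4 + 49/4 = 65/4 ≈ 16.250)
g(d) = 4*d² (g(d) = d²*4 = 4*d²)
(g(M) + J)² = (4*(65/4)² - 19)² = (4*(4225/16) - 19)² = (4225/4 - 19)² = (4149/4)² = 17214201/16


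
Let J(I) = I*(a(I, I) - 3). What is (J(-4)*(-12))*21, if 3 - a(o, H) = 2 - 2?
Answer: 0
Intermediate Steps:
a(o, H) = 3 (a(o, H) = 3 - (2 - 2) = 3 - 1*0 = 3 + 0 = 3)
J(I) = 0 (J(I) = I*(3 - 3) = I*0 = 0)
(J(-4)*(-12))*21 = (0*(-12))*21 = 0*21 = 0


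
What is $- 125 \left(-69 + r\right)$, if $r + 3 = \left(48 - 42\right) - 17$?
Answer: $10375$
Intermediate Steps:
$r = -14$ ($r = -3 + \left(\left(48 - 42\right) - 17\right) = -3 + \left(6 - 17\right) = -3 - 11 = -14$)
$- 125 \left(-69 + r\right) = - 125 \left(-69 - 14\right) = \left(-125\right) \left(-83\right) = 10375$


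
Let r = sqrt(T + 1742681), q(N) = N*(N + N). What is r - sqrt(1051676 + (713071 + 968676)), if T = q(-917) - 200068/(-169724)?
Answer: -sqrt(2733423) + 7*sqrt(125823735568074)/42431 ≈ 197.22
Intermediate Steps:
q(N) = 2*N**2 (q(N) = N*(2*N) = 2*N**2)
T = 71359572335/42431 (T = 2*(-917)**2 - 200068/(-169724) = 2*840889 - 200068*(-1/169724) = 1681778 + 50017/42431 = 71359572335/42431 ≈ 1.6818e+6)
r = 7*sqrt(125823735568074)/42431 (r = sqrt(71359572335/42431 + 1742681) = sqrt(145303269846/42431) = 7*sqrt(125823735568074)/42431 ≈ 1850.5)
r - sqrt(1051676 + (713071 + 968676)) = 7*sqrt(125823735568074)/42431 - sqrt(1051676 + (713071 + 968676)) = 7*sqrt(125823735568074)/42431 - sqrt(1051676 + 1681747) = 7*sqrt(125823735568074)/42431 - sqrt(2733423) = -sqrt(2733423) + 7*sqrt(125823735568074)/42431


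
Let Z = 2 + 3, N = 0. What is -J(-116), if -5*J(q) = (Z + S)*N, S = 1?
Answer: 0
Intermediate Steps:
Z = 5
J(q) = 0 (J(q) = -(5 + 1)*0/5 = -6*0/5 = -⅕*0 = 0)
-J(-116) = -1*0 = 0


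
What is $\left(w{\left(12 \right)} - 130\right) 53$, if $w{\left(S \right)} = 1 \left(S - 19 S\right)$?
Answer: $-18338$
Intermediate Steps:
$w{\left(S \right)} = - 18 S$ ($w{\left(S \right)} = 1 \left(- 18 S\right) = - 18 S$)
$\left(w{\left(12 \right)} - 130\right) 53 = \left(\left(-18\right) 12 - 130\right) 53 = \left(-216 - 130\right) 53 = \left(-346\right) 53 = -18338$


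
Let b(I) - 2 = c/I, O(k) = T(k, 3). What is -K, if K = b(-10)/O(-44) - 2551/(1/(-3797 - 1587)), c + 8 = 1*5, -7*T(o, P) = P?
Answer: -412037359/30 ≈ -1.3735e+7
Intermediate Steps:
T(o, P) = -P/7
O(k) = -3/7 (O(k) = -⅐*3 = -3/7)
c = -3 (c = -8 + 1*5 = -8 + 5 = -3)
b(I) = 2 - 3/I
K = 412037359/30 (K = (2 - 3/(-10))/(-3/7) - 2551/(1/(-3797 - 1587)) = (2 - 3*(-⅒))*(-7/3) - 2551/(1/(-5384)) = (2 + 3/10)*(-7/3) - 2551/(-1/5384) = (23/10)*(-7/3) - 2551*(-5384) = -161/30 + 13734584 = 412037359/30 ≈ 1.3735e+7)
-K = -1*412037359/30 = -412037359/30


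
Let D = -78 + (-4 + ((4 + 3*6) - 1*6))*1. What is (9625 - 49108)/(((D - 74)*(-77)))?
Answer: -39483/10780 ≈ -3.6626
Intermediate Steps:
D = -66 (D = -78 + (-4 + ((4 + 18) - 6))*1 = -78 + (-4 + (22 - 6))*1 = -78 + (-4 + 16)*1 = -78 + 12*1 = -78 + 12 = -66)
(9625 - 49108)/(((D - 74)*(-77))) = (9625 - 49108)/(((-66 - 74)*(-77))) = -39483/((-140*(-77))) = -39483/10780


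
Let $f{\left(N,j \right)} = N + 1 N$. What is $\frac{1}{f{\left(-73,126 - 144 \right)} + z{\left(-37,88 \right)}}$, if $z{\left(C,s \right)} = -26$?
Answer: $- \frac{1}{172} \approx -0.005814$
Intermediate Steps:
$f{\left(N,j \right)} = 2 N$ ($f{\left(N,j \right)} = N + N = 2 N$)
$\frac{1}{f{\left(-73,126 - 144 \right)} + z{\left(-37,88 \right)}} = \frac{1}{2 \left(-73\right) - 26} = \frac{1}{-146 - 26} = \frac{1}{-172} = - \frac{1}{172}$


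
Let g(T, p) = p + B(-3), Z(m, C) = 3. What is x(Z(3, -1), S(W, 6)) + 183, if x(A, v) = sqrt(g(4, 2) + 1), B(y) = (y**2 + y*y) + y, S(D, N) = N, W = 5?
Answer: 183 + 3*sqrt(2) ≈ 187.24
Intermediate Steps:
B(y) = y + 2*y**2 (B(y) = (y**2 + y**2) + y = 2*y**2 + y = y + 2*y**2)
g(T, p) = 15 + p (g(T, p) = p - 3*(1 + 2*(-3)) = p - 3*(1 - 6) = p - 3*(-5) = p + 15 = 15 + p)
x(A, v) = 3*sqrt(2) (x(A, v) = sqrt((15 + 2) + 1) = sqrt(17 + 1) = sqrt(18) = 3*sqrt(2))
x(Z(3, -1), S(W, 6)) + 183 = 3*sqrt(2) + 183 = 183 + 3*sqrt(2)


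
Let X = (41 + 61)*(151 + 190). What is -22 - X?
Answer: -34804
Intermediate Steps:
X = 34782 (X = 102*341 = 34782)
-22 - X = -22 - 1*34782 = -22 - 34782 = -34804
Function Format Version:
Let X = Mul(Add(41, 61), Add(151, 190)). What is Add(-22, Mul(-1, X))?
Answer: -34804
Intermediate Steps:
X = 34782 (X = Mul(102, 341) = 34782)
Add(-22, Mul(-1, X)) = Add(-22, Mul(-1, 34782)) = Add(-22, -34782) = -34804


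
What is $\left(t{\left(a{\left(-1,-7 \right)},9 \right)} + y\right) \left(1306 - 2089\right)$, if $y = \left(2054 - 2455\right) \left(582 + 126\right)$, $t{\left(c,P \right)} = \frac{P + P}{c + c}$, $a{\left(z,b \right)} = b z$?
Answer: $\frac{1556092701}{7} \approx 2.223 \cdot 10^{8}$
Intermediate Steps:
$t{\left(c,P \right)} = \frac{P}{c}$ ($t{\left(c,P \right)} = \frac{2 P}{2 c} = 2 P \frac{1}{2 c} = \frac{P}{c}$)
$y = -283908$ ($y = \left(-401\right) 708 = -283908$)
$\left(t{\left(a{\left(-1,-7 \right)},9 \right)} + y\right) \left(1306 - 2089\right) = \left(\frac{9}{\left(-7\right) \left(-1\right)} - 283908\right) \left(1306 - 2089\right) = \left(\frac{9}{7} - 283908\right) \left(-783\right) = \left(- \frac{1987347}{7}\right) \left(-783\right) = \frac{1556092701}{7}$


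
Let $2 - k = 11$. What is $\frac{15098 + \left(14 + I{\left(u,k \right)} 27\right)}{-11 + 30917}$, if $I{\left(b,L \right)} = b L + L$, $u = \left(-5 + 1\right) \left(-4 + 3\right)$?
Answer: $\frac{13897}{30906} \approx 0.44965$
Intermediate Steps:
$k = -9$ ($k = 2 - 11 = -9$)
$u = 4$ ($u = \left(-4\right) \left(-1\right) = 4$)
$I{\left(b,L \right)} = L + L b$ ($I{\left(b,L \right)} = L b + L = L + L b$)
$\frac{15098 + \left(14 + I{\left(u,k \right)} 27\right)}{-11 + 30917} = \frac{15098 + \left(14 + - 9 \left(1 + 4\right) 27\right)}{-11 + 30917} = \frac{15098 + \left(14 + \left(-9\right) 5 \cdot 27\right)}{30906} = \left(15098 + \left(14 - 1215\right)\right) \frac{1}{30906} = \left(15098 - 1201\right) \frac{1}{30906} = 13897 \cdot \frac{1}{30906} = \frac{13897}{30906}$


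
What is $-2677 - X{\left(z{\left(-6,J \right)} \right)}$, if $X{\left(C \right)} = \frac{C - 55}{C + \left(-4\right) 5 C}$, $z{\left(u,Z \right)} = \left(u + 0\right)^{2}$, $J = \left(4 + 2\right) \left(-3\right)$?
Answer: $- \frac{96373}{36} \approx -2677.0$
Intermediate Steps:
$J = -18$ ($J = 6 \left(-3\right) = -18$)
$z{\left(u,Z \right)} = u^{2}$
$X{\left(C \right)} = - \frac{-55 + C}{19 C}$ ($X{\left(C \right)} = \frac{-55 + C}{C - 20 C} = \frac{-55 + C}{\left(-19\right) C} = \left(-55 + C\right) \left(- \frac{1}{19 C}\right) = - \frac{-55 + C}{19 C}$)
$-2677 - X{\left(z{\left(-6,J \right)} \right)} = -2677 - \frac{55 - \left(-6\right)^{2}}{19 \left(-6\right)^{2}} = -2677 - \frac{55 - 36}{19 \cdot 36} = -2677 - \frac{1}{19} \cdot \frac{1}{36} \left(55 - 36\right) = -2677 - \frac{1}{19} \cdot \frac{1}{36} \cdot 19 = -2677 - \frac{1}{36} = - \frac{96373}{36}$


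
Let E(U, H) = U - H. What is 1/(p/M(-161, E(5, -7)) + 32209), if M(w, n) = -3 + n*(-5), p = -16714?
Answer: 63/2045881 ≈ 3.0794e-5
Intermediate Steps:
M(w, n) = -3 - 5*n
1/(p/M(-161, E(5, -7)) + 32209) = 1/(-16714/(-3 - 5*(5 - 1*(-7))) + 32209) = 1/(-16714/(-3 - 5*(5 + 7)) + 32209) = 1/(-16714/(-3 - 5*12) + 32209) = 1/(-16714/(-3 - 60) + 32209) = 1/(-16714/(-63) + 32209) = 1/(-16714*(-1/63) + 32209) = 1/(16714/63 + 32209) = 1/(2045881/63) = 63/2045881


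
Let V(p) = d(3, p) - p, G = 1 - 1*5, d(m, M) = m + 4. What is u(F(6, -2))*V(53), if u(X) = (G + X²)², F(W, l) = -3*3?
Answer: -272734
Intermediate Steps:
d(m, M) = 4 + m
F(W, l) = -9
G = -4 (G = 1 - 5 = -4)
u(X) = (-4 + X²)²
V(p) = 7 - p (V(p) = (4 + 3) - p = 7 - p)
u(F(6, -2))*V(53) = (-4 + (-9)²)²*(7 - 1*53) = (-4 + 81)²*(7 - 53) = 77²*(-46) = 5929*(-46) = -272734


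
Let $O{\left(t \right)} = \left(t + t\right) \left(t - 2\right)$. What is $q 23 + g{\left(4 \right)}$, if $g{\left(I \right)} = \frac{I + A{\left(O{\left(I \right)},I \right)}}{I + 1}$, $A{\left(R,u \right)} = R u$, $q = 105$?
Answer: $\frac{12143}{5} \approx 2428.6$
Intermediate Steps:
$O{\left(t \right)} = 2 t \left(-2 + t\right)$
$g{\left(I \right)} = \frac{I + 2 I^{2} \left(-2 + I\right)}{1 + I}$ ($g{\left(I \right)} = \frac{I + 2 I \left(-2 + I\right) I}{I + 1} = \frac{I + 2 I^{2} \left(-2 + I\right)}{1 + I}$)
$q 23 + g{\left(4 \right)} = 105 \cdot 23 + \frac{4 \left(1 + 2 \cdot 4 \left(-2 + 4\right)\right)}{1 + 4} = 2415 + \frac{4 \left(1 + 2 \cdot 4 \cdot 2\right)}{5} = 2415 + 4 \cdot \frac{1}{5} \left(1 + 16\right) = 2415 + 4 \cdot \frac{1}{5} \cdot 17 = 2415 + \frac{68}{5} = \frac{12143}{5}$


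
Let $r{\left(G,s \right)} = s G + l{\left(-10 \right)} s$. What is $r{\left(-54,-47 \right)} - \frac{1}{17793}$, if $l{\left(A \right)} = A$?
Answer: $\frac{53521343}{17793} \approx 3008.0$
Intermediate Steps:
$r{\left(G,s \right)} = - 10 s + G s$ ($r{\left(G,s \right)} = s G - 10 s = G s - 10 s = - 10 s + G s$)
$r{\left(-54,-47 \right)} - \frac{1}{17793} = - 47 \left(-10 - 54\right) - \frac{1}{17793} = \left(-47\right) \left(-64\right) - \frac{1}{17793} = 3008 - \frac{1}{17793} = \frac{53521343}{17793}$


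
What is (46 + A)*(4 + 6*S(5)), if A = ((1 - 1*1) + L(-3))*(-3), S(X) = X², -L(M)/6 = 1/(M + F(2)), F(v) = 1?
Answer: 5698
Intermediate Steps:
L(M) = -6/(1 + M) (L(M) = -6/(M + 1) = -6/(1 + M))
A = -9 (A = ((1 - 1*1) - 6/(1 - 3))*(-3) = ((1 - 1) - 6/(-2))*(-3) = (0 - 6*(-½))*(-3) = (0 + 3)*(-3) = 3*(-3) = -9)
(46 + A)*(4 + 6*S(5)) = (46 - 9)*(4 + 6*5²) = 37*(4 + 6*25) = 37*(4 + 150) = 37*154 = 5698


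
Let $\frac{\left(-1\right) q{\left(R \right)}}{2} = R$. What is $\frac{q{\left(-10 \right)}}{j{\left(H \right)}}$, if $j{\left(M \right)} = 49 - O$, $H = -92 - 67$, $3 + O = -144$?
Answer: $\frac{5}{49} \approx 0.10204$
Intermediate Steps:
$O = -147$ ($O = -3 - 144 = -147$)
$q{\left(R \right)} = - 2 R$
$H = -159$ ($H = -92 - 67 = -159$)
$j{\left(M \right)} = 196$ ($j{\left(M \right)} = 49 - -147 = 49 + 147 = 196$)
$\frac{q{\left(-10 \right)}}{j{\left(H \right)}} = \frac{\left(-2\right) \left(-10\right)}{196} = 20 \cdot \frac{1}{196} = \frac{5}{49}$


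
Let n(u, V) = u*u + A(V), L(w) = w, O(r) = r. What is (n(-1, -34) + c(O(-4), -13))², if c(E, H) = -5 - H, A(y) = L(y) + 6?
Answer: 361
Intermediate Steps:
A(y) = 6 + y (A(y) = y + 6 = 6 + y)
n(u, V) = 6 + V + u² (n(u, V) = u*u + (6 + V) = u² + (6 + V) = 6 + V + u²)
(n(-1, -34) + c(O(-4), -13))² = ((6 - 34 + (-1)²) + (-5 - 1*(-13)))² = ((6 - 34 + 1) + (-5 + 13))² = (-27 + 8)² = (-19)² = 361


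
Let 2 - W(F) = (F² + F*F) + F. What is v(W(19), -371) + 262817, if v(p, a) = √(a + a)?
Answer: 262817 + I*√742 ≈ 2.6282e+5 + 27.24*I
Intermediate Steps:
W(F) = 2 - F - 2*F² (W(F) = 2 - ((F² + F*F) + F) = 2 - ((F² + F²) + F) = 2 - (2*F² + F) = 2 - (F + 2*F²) = 2 + (-F - 2*F²) = 2 - F - 2*F²)
v(p, a) = √2*√a (v(p, a) = √(2*a) = √2*√a)
v(W(19), -371) + 262817 = √2*√(-371) + 262817 = √2*(I*√371) + 262817 = I*√742 + 262817 = 262817 + I*√742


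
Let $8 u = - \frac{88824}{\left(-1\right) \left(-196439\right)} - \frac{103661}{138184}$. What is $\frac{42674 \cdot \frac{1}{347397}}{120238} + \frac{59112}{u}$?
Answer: $- \frac{11656310052196541837183131}{29636150256669655095} \approx -3.9331 \cdot 10^{5}$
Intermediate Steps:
$u = - \frac{1419005165}{9441644096}$ ($u = \frac{- \frac{88824}{\left(-1\right) \left(-196439\right)} - \frac{103661}{138184}}{8} = \frac{- \frac{88824}{196439} - \frac{4507}{6008}}{8} = \frac{1}{8} \left(- \frac{1419005165}{1180205512}\right) = - \frac{1419005165}{9441644096} \approx -0.15029$)
$\frac{42674 \cdot \frac{1}{347397}}{120238} + \frac{59112}{u} = \frac{42674 \cdot \frac{1}{347397}}{120238} + \frac{59112}{- \frac{1419005165}{9441644096}} = 42674 \cdot \frac{1}{347397} \cdot \frac{1}{120238} + 59112 \left(- \frac{9441644096}{1419005165}\right) = \frac{42674}{347397} \cdot \frac{1}{120238} - \frac{558114465802752}{1419005165} = \frac{21337}{20885160243} - \frac{558114465802752}{1419005165} = - \frac{11656310052196541837183131}{29636150256669655095}$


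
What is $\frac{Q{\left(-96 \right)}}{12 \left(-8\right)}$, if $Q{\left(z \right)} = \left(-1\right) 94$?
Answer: $\frac{47}{48} \approx 0.97917$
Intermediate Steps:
$Q{\left(z \right)} = -94$
$\frac{Q{\left(-96 \right)}}{12 \left(-8\right)} = - \frac{94}{12 \left(-8\right)} = - \frac{94}{-96} = \left(-94\right) \left(- \frac{1}{96}\right) = \frac{47}{48}$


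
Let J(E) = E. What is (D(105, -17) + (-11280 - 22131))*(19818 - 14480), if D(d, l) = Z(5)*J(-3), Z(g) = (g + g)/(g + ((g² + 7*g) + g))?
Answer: -1248451440/7 ≈ -1.7835e+8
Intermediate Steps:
Z(g) = 2*g/(g² + 9*g) (Z(g) = (2*g)/(g + (g² + 8*g)) = (2*g)/(g² + 9*g) = 2*g/(g² + 9*g))
D(d, l) = -3/7 (D(d, l) = (2/(9 + 5))*(-3) = (2/14)*(-3) = (2*(1/14))*(-3) = (⅐)*(-3) = -3/7)
(D(105, -17) + (-11280 - 22131))*(19818 - 14480) = (-3/7 + (-11280 - 22131))*(19818 - 14480) = (-3/7 - 33411)*5338 = -233880/7*5338 = -1248451440/7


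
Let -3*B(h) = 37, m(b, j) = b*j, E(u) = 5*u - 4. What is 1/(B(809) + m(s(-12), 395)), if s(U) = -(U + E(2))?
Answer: 3/7073 ≈ 0.00042415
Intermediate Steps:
E(u) = -4 + 5*u
s(U) = -6 - U (s(U) = -(U + (-4 + 5*2)) = -(U + (-4 + 10)) = -(U + 6) = -(6 + U) = -6 - U)
B(h) = -37/3 (B(h) = -1/3*37 = -37/3)
1/(B(809) + m(s(-12), 395)) = 1/(-37/3 + (-6 - 1*(-12))*395) = 1/(-37/3 + (-6 + 12)*395) = 1/(-37/3 + 6*395) = 1/(-37/3 + 2370) = 1/(7073/3) = 3/7073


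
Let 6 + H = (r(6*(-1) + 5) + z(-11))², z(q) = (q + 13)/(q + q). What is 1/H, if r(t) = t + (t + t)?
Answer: 121/430 ≈ 0.28140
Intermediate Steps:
r(t) = 3*t (r(t) = t + 2*t = 3*t)
z(q) = (13 + q)/(2*q) (z(q) = (13 + q)/((2*q)) = (13 + q)*(1/(2*q)) = (13 + q)/(2*q))
H = 430/121 (H = -6 + (3*(6*(-1) + 5) + (½)*(13 - 11)/(-11))² = -6 + (3*(-6 + 5) + (½)*(-1/11)*2)² = -6 + (3*(-1) - 1/11)² = -6 + (-3 - 1/11)² = -6 + (-34/11)² = -6 + 1156/121 = 430/121 ≈ 3.5537)
1/H = 1/(430/121) = 121/430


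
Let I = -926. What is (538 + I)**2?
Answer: 150544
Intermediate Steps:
(538 + I)**2 = (538 - 926)**2 = (-388)**2 = 150544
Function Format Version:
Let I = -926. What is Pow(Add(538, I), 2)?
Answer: 150544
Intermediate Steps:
Pow(Add(538, I), 2) = Pow(Add(538, -926), 2) = Pow(-388, 2) = 150544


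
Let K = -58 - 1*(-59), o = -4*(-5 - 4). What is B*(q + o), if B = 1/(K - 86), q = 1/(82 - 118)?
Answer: -259/612 ≈ -0.42320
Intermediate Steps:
q = -1/36 (q = 1/(-36) = -1/36 ≈ -0.027778)
o = 36 (o = -4*(-9) = 36)
K = 1 (K = -58 + 59 = 1)
B = -1/85 (B = 1/(1 - 86) = 1/(-85) = -1/85 ≈ -0.011765)
B*(q + o) = -(-1/36 + 36)/85 = -1/85*1295/36 = -259/612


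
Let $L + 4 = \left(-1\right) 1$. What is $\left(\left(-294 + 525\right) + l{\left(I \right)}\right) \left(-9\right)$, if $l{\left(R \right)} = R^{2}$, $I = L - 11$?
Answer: $-4383$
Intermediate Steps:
$L = -5$ ($L = -4 - 1 = -5$)
$I = -16$ ($I = -5 - 11 = -16$)
$\left(\left(-294 + 525\right) + l{\left(I \right)}\right) \left(-9\right) = \left(\left(-294 + 525\right) + \left(-16\right)^{2}\right) \left(-9\right) = \left(231 + 256\right) \left(-9\right) = 487 \left(-9\right) = -4383$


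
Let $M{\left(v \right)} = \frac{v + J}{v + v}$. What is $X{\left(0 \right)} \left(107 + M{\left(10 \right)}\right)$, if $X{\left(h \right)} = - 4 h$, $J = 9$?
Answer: $0$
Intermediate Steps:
$M{\left(v \right)} = \frac{9 + v}{2 v}$ ($M{\left(v \right)} = \frac{v + 9}{v + v} = \frac{9 + v}{2 v}$)
$X{\left(0 \right)} \left(107 + M{\left(10 \right)}\right) = \left(-4\right) 0 \left(107 + \frac{9 + 10}{2 \cdot 10}\right) = 0 \left(107 + \frac{1}{2} \cdot \frac{1}{10} \cdot 19\right) = 0 \left(107 + \frac{19}{20}\right) = 0 \cdot \frac{2159}{20} = 0$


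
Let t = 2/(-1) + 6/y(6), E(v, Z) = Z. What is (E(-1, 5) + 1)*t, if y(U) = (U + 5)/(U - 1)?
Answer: 48/11 ≈ 4.3636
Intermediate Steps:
y(U) = (5 + U)/(-1 + U)
t = 8/11 (t = 2/(-1) + 6/(((5 + 6)/(-1 + 6))) = 2*(-1) + 6/((11/5)) = -2 + 6/(((⅕)*11)) = -2 + 6/(11/5) = -2 + 6*(5/11) = -2 + 30/11 = 8/11 ≈ 0.72727)
(E(-1, 5) + 1)*t = (5 + 1)*(8/11) = 6*(8/11) = 48/11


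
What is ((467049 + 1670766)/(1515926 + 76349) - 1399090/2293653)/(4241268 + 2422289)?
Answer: 535133951689/4867230394997471055 ≈ 1.0995e-7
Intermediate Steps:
((467049 + 1670766)/(1515926 + 76349) - 1399090/2293653)/(4241268 + 2422289) = (2137815/1592275 - 1399090*1/2293653)/6663557 = (2137815*(1/1592275) - 1399090/2293653)*(1/6663557) = (427563/318455 - 1399090/2293653)*(1/6663557) = (535133951689/730425266115)*(1/6663557) = 535133951689/4867230394997471055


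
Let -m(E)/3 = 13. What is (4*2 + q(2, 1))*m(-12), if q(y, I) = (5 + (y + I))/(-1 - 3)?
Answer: -234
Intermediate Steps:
q(y, I) = -5/4 - I/4 - y/4 (q(y, I) = (5 + (I + y))/(-4) = (5 + I + y)*(-¼) = -5/4 - I/4 - y/4)
m(E) = -39 (m(E) = -3*13 = -39)
(4*2 + q(2, 1))*m(-12) = (4*2 + (-5/4 - ¼*1 - ¼*2))*(-39) = (8 + (-5/4 - ¼ - ½))*(-39) = (8 - 2)*(-39) = 6*(-39) = -234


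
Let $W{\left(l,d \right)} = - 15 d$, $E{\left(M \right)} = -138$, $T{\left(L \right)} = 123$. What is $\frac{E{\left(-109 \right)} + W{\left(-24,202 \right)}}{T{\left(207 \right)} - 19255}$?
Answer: $\frac{792}{4783} \approx 0.16559$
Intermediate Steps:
$\frac{E{\left(-109 \right)} + W{\left(-24,202 \right)}}{T{\left(207 \right)} - 19255} = \frac{-138 - 3030}{123 - 19255} = \frac{-138 - 3030}{-19132} = \left(-3168\right) \left(- \frac{1}{19132}\right) = \frac{792}{4783}$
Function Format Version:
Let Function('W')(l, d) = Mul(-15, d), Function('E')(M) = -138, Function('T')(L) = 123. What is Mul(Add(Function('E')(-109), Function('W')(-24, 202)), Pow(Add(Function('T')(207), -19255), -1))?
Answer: Rational(792, 4783) ≈ 0.16559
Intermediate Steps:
Mul(Add(Function('E')(-109), Function('W')(-24, 202)), Pow(Add(Function('T')(207), -19255), -1)) = Mul(Add(-138, Mul(-15, 202)), Pow(Add(123, -19255), -1)) = Mul(Add(-138, -3030), Pow(-19132, -1)) = Mul(-3168, Rational(-1, 19132)) = Rational(792, 4783)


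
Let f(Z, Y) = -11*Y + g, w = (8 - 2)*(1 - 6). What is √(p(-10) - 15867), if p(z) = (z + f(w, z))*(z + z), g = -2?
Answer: I*√17827 ≈ 133.52*I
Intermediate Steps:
w = -30 (w = 6*(-5) = -30)
f(Z, Y) = -2 - 11*Y (f(Z, Y) = -11*Y - 2 = -2 - 11*Y)
p(z) = 2*z*(-2 - 10*z) (p(z) = (z + (-2 - 11*z))*(z + z) = (-2 - 10*z)*(2*z) = 2*z*(-2 - 10*z))
√(p(-10) - 15867) = √(-4*(-10)*(1 + 5*(-10)) - 15867) = √(-4*(-10)*(1 - 50) - 15867) = √(-4*(-10)*(-49) - 15867) = √(-1960 - 15867) = √(-17827) = I*√17827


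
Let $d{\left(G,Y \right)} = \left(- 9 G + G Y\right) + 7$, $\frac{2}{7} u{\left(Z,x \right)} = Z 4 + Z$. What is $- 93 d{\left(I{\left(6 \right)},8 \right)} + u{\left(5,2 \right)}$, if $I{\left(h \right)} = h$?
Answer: $- \frac{11}{2} \approx -5.5$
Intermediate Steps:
$u{\left(Z,x \right)} = \frac{35 Z}{2}$ ($u{\left(Z,x \right)} = \frac{7 \left(Z 4 + Z\right)}{2} = \frac{7 \left(4 Z + Z\right)}{2} = \frac{7 \cdot 5 Z}{2} = \frac{35 Z}{2}$)
$d{\left(G,Y \right)} = 7 - 9 G + G Y$
$- 93 d{\left(I{\left(6 \right)},8 \right)} + u{\left(5,2 \right)} = - 93 \left(7 - 54 + 6 \cdot 8\right) + \frac{35}{2} \cdot 5 = - 93 \left(7 - 54 + 48\right) + \frac{175}{2} = \left(-93\right) 1 + \frac{175}{2} = -93 + \frac{175}{2} = - \frac{11}{2}$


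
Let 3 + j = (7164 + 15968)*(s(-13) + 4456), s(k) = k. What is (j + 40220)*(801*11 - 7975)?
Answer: 85953919348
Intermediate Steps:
j = 102775473 (j = -3 + (7164 + 15968)*(-13 + 4456) = -3 + 23132*4443 = -3 + 102775476 = 102775473)
(j + 40220)*(801*11 - 7975) = (102775473 + 40220)*(801*11 - 7975) = 102815693*(8811 - 7975) = 102815693*836 = 85953919348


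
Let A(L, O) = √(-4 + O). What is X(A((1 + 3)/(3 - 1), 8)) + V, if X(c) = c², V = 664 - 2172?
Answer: -1504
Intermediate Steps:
V = -1508
X(A((1 + 3)/(3 - 1), 8)) + V = (√(-4 + 8))² - 1508 = (√4)² - 1508 = 2² - 1508 = 4 - 1508 = -1504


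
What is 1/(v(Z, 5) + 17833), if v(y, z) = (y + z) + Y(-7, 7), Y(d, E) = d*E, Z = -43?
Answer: 1/17746 ≈ 5.6351e-5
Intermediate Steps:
Y(d, E) = E*d
v(y, z) = -49 + y + z (v(y, z) = (y + z) + 7*(-7) = (y + z) - 49 = -49 + y + z)
1/(v(Z, 5) + 17833) = 1/((-49 - 43 + 5) + 17833) = 1/(-87 + 17833) = 1/17746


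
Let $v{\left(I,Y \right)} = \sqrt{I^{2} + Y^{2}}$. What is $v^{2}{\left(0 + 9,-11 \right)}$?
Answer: $202$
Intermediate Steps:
$v^{2}{\left(0 + 9,-11 \right)} = \left(\sqrt{\left(0 + 9\right)^{2} + \left(-11\right)^{2}}\right)^{2} = \left(\sqrt{9^{2} + 121}\right)^{2} = \left(\sqrt{81 + 121}\right)^{2} = \left(\sqrt{202}\right)^{2} = 202$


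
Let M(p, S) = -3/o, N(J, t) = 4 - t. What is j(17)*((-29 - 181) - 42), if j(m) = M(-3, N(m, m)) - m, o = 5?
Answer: 22176/5 ≈ 4435.2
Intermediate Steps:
M(p, S) = -⅗ (M(p, S) = -3/5 = -3*⅕ = -⅗)
j(m) = -⅗ - m
j(17)*((-29 - 181) - 42) = (-⅗ - 1*17)*((-29 - 181) - 42) = (-⅗ - 17)*(-210 - 42) = -88/5*(-252) = 22176/5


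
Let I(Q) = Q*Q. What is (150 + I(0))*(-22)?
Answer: -3300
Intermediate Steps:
I(Q) = Q²
(150 + I(0))*(-22) = (150 + 0²)*(-22) = (150 + 0)*(-22) = 150*(-22) = -3300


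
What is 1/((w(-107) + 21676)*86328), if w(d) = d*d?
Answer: 1/2859615000 ≈ 3.4970e-10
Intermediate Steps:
w(d) = d²
1/((w(-107) + 21676)*86328) = 1/(((-107)² + 21676)*86328) = (1/86328)/(11449 + 21676) = (1/86328)/33125 = (1/33125)*(1/86328) = 1/2859615000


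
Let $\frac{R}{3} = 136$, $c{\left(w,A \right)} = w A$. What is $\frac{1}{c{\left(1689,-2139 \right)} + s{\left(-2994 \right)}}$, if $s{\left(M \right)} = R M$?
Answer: $- \frac{1}{4834323} \approx -2.0685 \cdot 10^{-7}$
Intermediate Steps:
$c{\left(w,A \right)} = A w$
$R = 408$ ($R = 3 \cdot 136 = 408$)
$s{\left(M \right)} = 408 M$
$\frac{1}{c{\left(1689,-2139 \right)} + s{\left(-2994 \right)}} = \frac{1}{\left(-2139\right) 1689 + 408 \left(-2994\right)} = \frac{1}{-3612771 - 1221552} = \frac{1}{-4834323} = - \frac{1}{4834323}$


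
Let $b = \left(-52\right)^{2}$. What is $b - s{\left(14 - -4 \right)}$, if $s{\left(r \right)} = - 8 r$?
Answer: $2848$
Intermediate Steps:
$b = 2704$
$b - s{\left(14 - -4 \right)} = 2704 - - 8 \left(14 - -4\right) = 2704 - - 8 \left(14 + 4\right) = 2704 - \left(-8\right) 18 = 2704 - -144 = 2704 + 144 = 2848$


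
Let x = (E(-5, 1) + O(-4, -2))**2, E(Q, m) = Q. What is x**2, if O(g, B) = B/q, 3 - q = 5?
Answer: 256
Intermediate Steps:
q = -2 (q = 3 - 1*5 = 3 - 5 = -2)
O(g, B) = -B/2 (O(g, B) = B/(-2) = B*(-1/2) = -B/2)
x = 16 (x = (-5 - 1/2*(-2))**2 = (-5 + 1)**2 = (-4)**2 = 16)
x**2 = 16**2 = 256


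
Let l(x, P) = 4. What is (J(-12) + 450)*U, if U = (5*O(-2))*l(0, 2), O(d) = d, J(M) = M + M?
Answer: -17040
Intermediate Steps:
J(M) = 2*M
U = -40 (U = (5*(-2))*4 = -10*4 = -40)
(J(-12) + 450)*U = (2*(-12) + 450)*(-40) = (-24 + 450)*(-40) = 426*(-40) = -17040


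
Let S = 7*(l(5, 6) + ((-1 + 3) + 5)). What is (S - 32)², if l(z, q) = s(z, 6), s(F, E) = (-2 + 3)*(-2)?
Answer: 9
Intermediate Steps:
s(F, E) = -2 (s(F, E) = 1*(-2) = -2)
l(z, q) = -2
S = 35 (S = 7*(-2 + ((-1 + 3) + 5)) = 7*(-2 + (2 + 5)) = 7*(-2 + 7) = 7*5 = 35)
(S - 32)² = (35 - 32)² = 3² = 9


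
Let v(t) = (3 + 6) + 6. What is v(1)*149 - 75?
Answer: 2160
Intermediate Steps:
v(t) = 15 (v(t) = 9 + 6 = 15)
v(1)*149 - 75 = 15*149 - 75 = 2235 - 75 = 2160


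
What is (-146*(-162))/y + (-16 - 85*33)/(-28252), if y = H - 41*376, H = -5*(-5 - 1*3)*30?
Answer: -11216303/7171972 ≈ -1.5639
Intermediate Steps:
H = 1200 (H = -5*(-5 - 3)*30 = -5*(-8)*30 = 40*30 = 1200)
y = -14216 (y = 1200 - 41*376 = 1200 - 1*15416 = 1200 - 15416 = -14216)
(-146*(-162))/y + (-16 - 85*33)/(-28252) = -146*(-162)/(-14216) + (-16 - 85*33)/(-28252) = 23652*(-1/14216) + (-16 - 2805)*(-1/28252) = -5913/3554 - 2821*(-1/28252) = -5913/3554 + 403/4036 = -11216303/7171972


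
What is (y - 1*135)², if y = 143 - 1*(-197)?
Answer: 42025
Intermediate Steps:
y = 340 (y = 143 + 197 = 340)
(y - 1*135)² = (340 - 1*135)² = (340 - 135)² = 205² = 42025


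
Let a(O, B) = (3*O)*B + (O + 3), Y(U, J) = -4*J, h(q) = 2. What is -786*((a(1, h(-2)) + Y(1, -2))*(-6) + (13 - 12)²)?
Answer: 84102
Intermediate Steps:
a(O, B) = 3 + O + 3*B*O (a(O, B) = 3*B*O + (3 + O) = 3 + O + 3*B*O)
-786*((a(1, h(-2)) + Y(1, -2))*(-6) + (13 - 12)²) = -786*(((3 + 1 + 3*2*1) - 4*(-2))*(-6) + (13 - 12)²) = -786*(((3 + 1 + 6) + 8)*(-6) + 1²) = -786*((10 + 8)*(-6) + 1) = -786*(18*(-6) + 1) = -786*(-108 + 1) = -786*(-107) = 84102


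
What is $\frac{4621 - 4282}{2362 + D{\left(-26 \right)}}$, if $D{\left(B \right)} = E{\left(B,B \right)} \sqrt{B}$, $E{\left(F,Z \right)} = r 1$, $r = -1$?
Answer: $\frac{133453}{929845} + \frac{113 i \sqrt{26}}{1859690} \approx 0.14352 + 0.00030983 i$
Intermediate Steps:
$E{\left(F,Z \right)} = -1$ ($E{\left(F,Z \right)} = \left(-1\right) 1 = -1$)
$D{\left(B \right)} = - \sqrt{B}$
$\frac{4621 - 4282}{2362 + D{\left(-26 \right)}} = \frac{4621 - 4282}{2362 - \sqrt{-26}} = \frac{339}{2362 - i \sqrt{26}}$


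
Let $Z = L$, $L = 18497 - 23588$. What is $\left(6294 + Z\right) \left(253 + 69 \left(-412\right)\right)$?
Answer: $-33894525$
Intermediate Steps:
$L = -5091$
$Z = -5091$
$\left(6294 + Z\right) \left(253 + 69 \left(-412\right)\right) = \left(6294 - 5091\right) \left(253 + 69 \left(-412\right)\right) = 1203 \left(253 - 28428\right) = 1203 \left(-28175\right) = -33894525$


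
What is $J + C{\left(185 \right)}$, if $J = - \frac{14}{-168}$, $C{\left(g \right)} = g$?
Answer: $\frac{2221}{12} \approx 185.08$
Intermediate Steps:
$J = \frac{1}{12}$ ($J = \left(-14\right) \left(- \frac{1}{168}\right) = \frac{1}{12} \approx 0.083333$)
$J + C{\left(185 \right)} = \frac{1}{12} + 185 = \frac{2221}{12}$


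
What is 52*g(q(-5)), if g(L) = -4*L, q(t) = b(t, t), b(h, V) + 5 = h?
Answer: 2080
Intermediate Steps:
b(h, V) = -5 + h
q(t) = -5 + t
52*g(q(-5)) = 52*(-4*(-5 - 5)) = 52*(-4*(-10)) = 52*40 = 2080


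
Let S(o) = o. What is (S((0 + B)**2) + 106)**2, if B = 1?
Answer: 11449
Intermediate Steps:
(S((0 + B)**2) + 106)**2 = ((0 + 1)**2 + 106)**2 = (1**2 + 106)**2 = (1 + 106)**2 = 107**2 = 11449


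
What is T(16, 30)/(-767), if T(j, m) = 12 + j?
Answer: -28/767 ≈ -0.036506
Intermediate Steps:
T(16, 30)/(-767) = (12 + 16)/(-767) = 28*(-1/767) = -28/767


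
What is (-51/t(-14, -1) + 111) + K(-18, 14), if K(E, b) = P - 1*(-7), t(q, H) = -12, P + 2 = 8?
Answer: 513/4 ≈ 128.25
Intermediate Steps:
P = 6 (P = -2 + 8 = 6)
K(E, b) = 13 (K(E, b) = 6 - 1*(-7) = 6 + 7 = 13)
(-51/t(-14, -1) + 111) + K(-18, 14) = (-51/(-12) + 111) + 13 = (-51*(-1/12) + 111) + 13 = (17/4 + 111) + 13 = 461/4 + 13 = 513/4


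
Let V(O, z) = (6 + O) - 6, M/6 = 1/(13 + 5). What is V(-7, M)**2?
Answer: 49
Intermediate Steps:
M = 1/3 (M = 6/(13 + 5) = 6/18 = 6*(1/18) = 1/3 ≈ 0.33333)
V(O, z) = O
V(-7, M)**2 = (-7)**2 = 49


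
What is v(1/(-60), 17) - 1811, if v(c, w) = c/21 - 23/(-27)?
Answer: -6842363/3780 ≈ -1810.1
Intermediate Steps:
v(c, w) = 23/27 + c/21 (v(c, w) = c*(1/21) - 23*(-1/27) = c/21 + 23/27 = 23/27 + c/21)
v(1/(-60), 17) - 1811 = (23/27 + (1/21)/(-60)) - 1811 = (23/27 + (1/21)*(-1/60)) - 1811 = (23/27 - 1/1260) - 1811 = 3217/3780 - 1811 = -6842363/3780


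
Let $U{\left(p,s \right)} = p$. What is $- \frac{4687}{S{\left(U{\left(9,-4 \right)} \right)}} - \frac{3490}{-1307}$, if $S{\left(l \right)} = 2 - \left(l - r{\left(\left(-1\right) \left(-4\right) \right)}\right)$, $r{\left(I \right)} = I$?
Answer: $\frac{6136379}{3921} \approx 1565.0$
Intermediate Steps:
$S{\left(l \right)} = 6 - l$ ($S{\left(l \right)} = 2 - \left(-4 + l\right) = 6 - l$)
$- \frac{4687}{S{\left(U{\left(9,-4 \right)} \right)}} - \frac{3490}{-1307} = - \frac{4687}{6 - 9} - \frac{3490}{-1307} = - \frac{4687}{6 - 9} - - \frac{3490}{1307} = - \frac{4687}{-3} + \frac{3490}{1307} = \left(-4687\right) \left(- \frac{1}{3}\right) + \frac{3490}{1307} = \frac{4687}{3} + \frac{3490}{1307} = \frac{6136379}{3921}$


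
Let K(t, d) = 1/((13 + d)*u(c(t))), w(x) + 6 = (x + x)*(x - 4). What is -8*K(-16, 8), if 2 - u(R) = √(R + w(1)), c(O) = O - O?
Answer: -1/21 - I*√3/21 ≈ -0.047619 - 0.082479*I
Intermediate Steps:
w(x) = -6 + 2*x*(-4 + x) (w(x) = -6 + (x + x)*(x - 4) = -6 + (2*x)*(-4 + x) = -6 + 2*x*(-4 + x))
c(O) = 0
u(R) = 2 - √(-12 + R) (u(R) = 2 - √(R + (-6 - 8*1 + 2*1²)) = 2 - √(R + (-6 - 8 + 2*1)) = 2 - √(R + (-6 - 8 + 2)) = 2 - √(R - 12) = 2 - √(-12 + R))
K(t, d) = 1/((2 - 2*I*√3)*(13 + d)) (K(t, d) = 1/((13 + d)*(2 - √(-12 + 0))) = 1/((13 + d)*(2 - √(-12))) = 1/((13 + d)*(2 - 2*I*√3)) = 1/((2 - 2*I*√3)*(13 + d)))
-8*K(-16, 8) = -4/((1 - I*√3)*(13 + 8)) = -4/((1 - I*√3)*21) = -4/(21*(1 - I*√3))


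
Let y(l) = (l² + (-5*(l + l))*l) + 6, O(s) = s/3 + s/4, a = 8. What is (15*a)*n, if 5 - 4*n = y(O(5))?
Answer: 18135/8 ≈ 2266.9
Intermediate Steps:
O(s) = 7*s/12 (O(s) = s*(⅓) + s*(¼) = s/3 + s/4 = 7*s/12)
y(l) = 6 - 9*l² (y(l) = (l² + (-10*l)*l) + 6 = (l² - 10*l²) + 6 = -9*l² + 6 = 6 - 9*l²)
n = 1209/64 (n = 5/4 - (6 - 9*((7/12)*5)²)/4 = 5/4 - (6 - 9*(35/12)²)/4 = 5/4 - (6 - 9*1225/144)/4 = 5/4 - (6 - 1225/16)/4 = 5/4 - ¼*(-1129/16) = 5/4 + 1129/64 = 1209/64 ≈ 18.891)
(15*a)*n = (15*8)*(1209/64) = 120*(1209/64) = 18135/8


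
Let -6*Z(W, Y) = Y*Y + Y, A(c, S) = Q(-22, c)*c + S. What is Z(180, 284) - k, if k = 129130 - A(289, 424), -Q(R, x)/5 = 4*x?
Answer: -1812616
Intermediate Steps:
Q(R, x) = -20*x
A(c, S) = S - 20*c² (A(c, S) = (-20*c)*c + S = -20*c² + S = S - 20*c²)
Z(W, Y) = -Y/6 - Y²/6 (Z(W, Y) = -(Y*Y + Y)/6 = -(Y² + Y)/6 = -(Y + Y²)/6 = -Y/6 - Y²/6)
k = 1799126 (k = 129130 - (424 - 20*289²) = 129130 - (424 - 20*83521) = 129130 - (424 - 1670420) = 129130 - 1*(-1669996) = 129130 + 1669996 = 1799126)
Z(180, 284) - k = -⅙*284*(1 + 284) - 1*1799126 = -⅙*284*285 - 1799126 = -13490 - 1799126 = -1812616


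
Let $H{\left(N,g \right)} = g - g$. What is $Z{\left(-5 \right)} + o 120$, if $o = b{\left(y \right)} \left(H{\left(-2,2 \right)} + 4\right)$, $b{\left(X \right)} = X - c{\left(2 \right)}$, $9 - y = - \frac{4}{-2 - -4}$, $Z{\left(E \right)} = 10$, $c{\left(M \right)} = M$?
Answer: $4330$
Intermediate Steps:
$H{\left(N,g \right)} = 0$
$y = 11$ ($y = 9 - - \frac{4}{-2 - -4} = 9 - - \frac{4}{-2 + 4} = 9 - - \frac{4}{2} = 9 - \left(-4\right) \frac{1}{2} = 9 - -2 = 9 + 2 = 11$)
$b{\left(X \right)} = -2 + X$ ($b{\left(X \right)} = X - 2 = -2 + X$)
$o = 36$ ($o = \left(-2 + 11\right) \left(0 + 4\right) = 9 \cdot 4 = 36$)
$Z{\left(-5 \right)} + o 120 = 10 + 36 \cdot 120 = 10 + 4320 = 4330$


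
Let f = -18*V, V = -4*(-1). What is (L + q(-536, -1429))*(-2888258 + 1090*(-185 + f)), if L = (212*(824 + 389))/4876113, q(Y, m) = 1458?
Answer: -22526066091285080/4876113 ≈ -4.6197e+9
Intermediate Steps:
V = 4
f = -72 (f = -18*4 = -72)
L = 257156/4876113 (L = (212*1213)*(1/4876113) = 257156*(1/4876113) = 257156/4876113 ≈ 0.052738)
(L + q(-536, -1429))*(-2888258 + 1090*(-185 + f)) = (257156/4876113 + 1458)*(-2888258 + 1090*(-185 - 72)) = 7109629910*(-2888258 + 1090*(-257))/4876113 = 7109629910*(-2888258 - 280130)/4876113 = (7109629910/4876113)*(-3168388) = -22526066091285080/4876113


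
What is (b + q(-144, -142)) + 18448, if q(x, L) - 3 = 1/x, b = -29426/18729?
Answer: 5528627567/299664 ≈ 18449.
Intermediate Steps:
b = -29426/18729 (b = -29426*1/18729 = -29426/18729 ≈ -1.5711)
q(x, L) = 3 + 1/x
(b + q(-144, -142)) + 18448 = (-29426/18729 + (3 + 1/(-144))) + 18448 = (-29426/18729 + (3 - 1/144)) + 18448 = (-29426/18729 + 431/144) + 18448 = 426095/299664 + 18448 = 5528627567/299664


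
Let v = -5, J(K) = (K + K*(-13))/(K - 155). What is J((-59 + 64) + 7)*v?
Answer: -720/143 ≈ -5.0350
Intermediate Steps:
J(K) = -12*K/(-155 + K) (J(K) = (K - 13*K)/(-155 + K) = (-12*K)/(-155 + K) = -12*K/(-155 + K))
J((-59 + 64) + 7)*v = -12*((-59 + 64) + 7)/(-155 + ((-59 + 64) + 7))*(-5) = -12*(5 + 7)/(-155 + (5 + 7))*(-5) = -12*12/(-155 + 12)*(-5) = -12*12/(-143)*(-5) = -12*12*(-1/143)*(-5) = (144/143)*(-5) = -720/143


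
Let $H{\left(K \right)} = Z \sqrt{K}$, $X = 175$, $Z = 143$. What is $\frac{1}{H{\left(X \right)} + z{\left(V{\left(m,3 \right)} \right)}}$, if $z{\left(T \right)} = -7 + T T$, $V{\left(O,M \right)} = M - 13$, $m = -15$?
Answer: $- \frac{93}{3569926} + \frac{715 \sqrt{7}}{3569926} \approx 0.00050385$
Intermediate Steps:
$V{\left(O,M \right)} = -13 + M$
$H{\left(K \right)} = 143 \sqrt{K}$
$z{\left(T \right)} = -7 + T^{2}$
$\frac{1}{H{\left(X \right)} + z{\left(V{\left(m,3 \right)} \right)}} = \frac{1}{143 \sqrt{175} - \left(7 - \left(-13 + 3\right)^{2}\right)} = \frac{1}{143 \cdot 5 \sqrt{7} - \left(7 - \left(-10\right)^{2}\right)} = \frac{1}{715 \sqrt{7} + \left(-7 + 100\right)} = \frac{1}{715 \sqrt{7} + 93} = \frac{1}{93 + 715 \sqrt{7}}$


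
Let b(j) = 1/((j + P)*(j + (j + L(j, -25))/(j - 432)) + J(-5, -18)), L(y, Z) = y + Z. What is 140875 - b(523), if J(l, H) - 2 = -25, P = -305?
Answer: 1492677549034/10595759 ≈ 1.4088e+5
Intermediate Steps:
L(y, Z) = Z + y
J(l, H) = -23 (J(l, H) = 2 - 25 = -23)
b(j) = 1/(-23 + (-305 + j)*(j + (-25 + 2*j)/(-432 + j))) (b(j) = 1/((j - 305)*(j + (j + (-25 + j))/(j - 432)) - 23) = 1/((-305 + j)*(j + (-25 + 2*j)/(-432 + j)) - 23) = 1/(-23 + (-305 + j)*(j + (-25 + 2*j)/(-432 + j))))
140875 - b(523) = 140875 - (-432 + 523)/(17561 + 523³ - 735*523² + 131102*523) = 140875 - 91/(17561 + 143055667 - 735*273529 + 68566346) = 140875 - 91/(17561 + 143055667 - 201043815 + 68566346) = 140875 - 91/10595759 = 1492677549034/10595759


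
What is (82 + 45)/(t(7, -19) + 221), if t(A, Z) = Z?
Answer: 127/202 ≈ 0.62871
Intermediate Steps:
(82 + 45)/(t(7, -19) + 221) = (82 + 45)/(-19 + 221) = 127/202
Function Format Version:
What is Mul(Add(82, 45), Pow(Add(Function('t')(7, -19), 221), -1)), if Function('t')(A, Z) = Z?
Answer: Rational(127, 202) ≈ 0.62871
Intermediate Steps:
Mul(Add(82, 45), Pow(Add(Function('t')(7, -19), 221), -1)) = Mul(Add(82, 45), Pow(Add(-19, 221), -1)) = Mul(127, Pow(202, -1)) = Mul(127, Rational(1, 202)) = Rational(127, 202)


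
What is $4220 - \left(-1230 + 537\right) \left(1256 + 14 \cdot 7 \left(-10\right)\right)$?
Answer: $195488$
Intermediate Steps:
$4220 - \left(-1230 + 537\right) \left(1256 + 14 \cdot 7 \left(-10\right)\right) = 4220 - - 693 \left(1256 + 98 \left(-10\right)\right) = 4220 - - 693 \left(1256 - 980\right) = 4220 - \left(-693\right) 276 = 4220 - -191268 = 4220 + 191268 = 195488$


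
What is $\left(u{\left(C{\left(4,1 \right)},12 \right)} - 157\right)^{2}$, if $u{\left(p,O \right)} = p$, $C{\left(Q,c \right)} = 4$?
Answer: $23409$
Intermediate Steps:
$\left(u{\left(C{\left(4,1 \right)},12 \right)} - 157\right)^{2} = \left(4 - 157\right)^{2} = \left(-153\right)^{2} = 23409$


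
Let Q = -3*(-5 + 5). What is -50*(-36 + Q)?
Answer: 1800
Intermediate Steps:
Q = 0 (Q = -3*0 = 0)
-50*(-36 + Q) = -50*(-36 + 0) = -50*(-36) = 1800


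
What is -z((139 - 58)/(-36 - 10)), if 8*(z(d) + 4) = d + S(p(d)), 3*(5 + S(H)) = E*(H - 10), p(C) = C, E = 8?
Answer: 9677/1104 ≈ 8.7654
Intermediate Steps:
S(H) = -95/3 + 8*H/3 (S(H) = -5 + (8*(H - 10))/3 = -5 + (8*(-10 + H))/3 = -5 + (-80 + 8*H)/3 = -5 + (-80/3 + 8*H/3) = -95/3 + 8*H/3)
z(d) = -191/24 + 11*d/24 (z(d) = -4 + (d + (-95/3 + 8*d/3))/8 = -4 + (-95/3 + 11*d/3)/8 = -4 + (-95/24 + 11*d/24) = -191/24 + 11*d/24)
-z((139 - 58)/(-36 - 10)) = -(-191/24 + 11*((139 - 58)/(-36 - 10))/24) = -(-191/24 + 11*(81/(-46))/24) = -(-191/24 + 11*(81*(-1/46))/24) = -(-191/24 + (11/24)*(-81/46)) = -(-191/24 - 297/368) = -1*(-9677/1104) = 9677/1104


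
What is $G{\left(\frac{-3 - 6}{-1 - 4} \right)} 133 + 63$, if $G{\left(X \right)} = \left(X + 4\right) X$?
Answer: $\frac{36288}{25} \approx 1451.5$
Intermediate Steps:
$G{\left(X \right)} = X \left(4 + X\right)$ ($G{\left(X \right)} = \left(4 + X\right) X = X \left(4 + X\right)$)
$G{\left(\frac{-3 - 6}{-1 - 4} \right)} 133 + 63 = \frac{-3 - 6}{-1 - 4} \left(4 + \frac{-3 - 6}{-1 - 4}\right) 133 + 63 = - \frac{9}{-5} \left(4 - \frac{9}{-5}\right) 133 + 63 = \left(-9\right) \left(- \frac{1}{5}\right) \left(4 - - \frac{9}{5}\right) 133 + 63 = \frac{9 \left(4 + \frac{9}{5}\right)}{5} \cdot 133 + 63 = \frac{9}{5} \cdot \frac{29}{5} \cdot 133 + 63 = \frac{261}{25} \cdot 133 + 63 = \frac{34713}{25} + 63 = \frac{36288}{25}$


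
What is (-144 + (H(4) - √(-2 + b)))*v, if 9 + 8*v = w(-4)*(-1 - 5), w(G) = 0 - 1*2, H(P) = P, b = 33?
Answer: -105/2 - 3*√31/8 ≈ -54.588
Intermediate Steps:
w(G) = -2 (w(G) = 0 - 2 = -2)
v = 3/8 (v = -9/8 + (-2*(-1 - 5))/8 = -9/8 + (-2*(-6))/8 = -9/8 + (⅛)*12 = -9/8 + 3/2 = 3/8 ≈ 0.37500)
(-144 + (H(4) - √(-2 + b)))*v = (-144 + (4 - √(-2 + 33)))*(3/8) = (-144 + (4 - √31))*(3/8) = (-140 - √31)*(3/8) = -105/2 - 3*√31/8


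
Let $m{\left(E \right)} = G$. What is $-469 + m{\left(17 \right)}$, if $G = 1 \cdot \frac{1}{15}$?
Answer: $- \frac{7034}{15} \approx -468.93$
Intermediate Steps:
$G = \frac{1}{15}$ ($G = 1 \cdot \frac{1}{15} = \frac{1}{15} \approx 0.066667$)
$m{\left(E \right)} = \frac{1}{15}$
$-469 + m{\left(17 \right)} = -469 + \frac{1}{15} = - \frac{7034}{15}$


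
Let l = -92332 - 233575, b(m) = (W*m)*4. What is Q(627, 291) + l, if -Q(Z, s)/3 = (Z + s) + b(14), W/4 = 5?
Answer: -332021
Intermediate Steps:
W = 20 (W = 4*5 = 20)
b(m) = 80*m (b(m) = (20*m)*4 = 80*m)
Q(Z, s) = -3360 - 3*Z - 3*s (Q(Z, s) = -3*((Z + s) + 80*14) = -3*((Z + s) + 1120) = -3*(1120 + Z + s) = -3360 - 3*Z - 3*s)
l = -325907
Q(627, 291) + l = (-3360 - 3*627 - 3*291) - 325907 = (-3360 - 1881 - 873) - 325907 = -6114 - 325907 = -332021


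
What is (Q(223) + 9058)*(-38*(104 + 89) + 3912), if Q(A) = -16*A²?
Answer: 2691765732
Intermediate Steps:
(Q(223) + 9058)*(-38*(104 + 89) + 3912) = (-16*223² + 9058)*(-38*(104 + 89) + 3912) = (-16*49729 + 9058)*(-38*193 + 3912) = (-795664 + 9058)*(-7334 + 3912) = -786606*(-3422) = 2691765732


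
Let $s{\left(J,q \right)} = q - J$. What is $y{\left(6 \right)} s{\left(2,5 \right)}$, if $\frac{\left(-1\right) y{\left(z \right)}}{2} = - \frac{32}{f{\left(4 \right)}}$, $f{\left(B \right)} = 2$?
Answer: $96$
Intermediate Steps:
$y{\left(z \right)} = 32$ ($y{\left(z \right)} = - 2 \left(- \frac{32}{2}\right) = - 2 \left(\left(-32\right) \frac{1}{2}\right) = \left(-2\right) \left(-16\right) = 32$)
$y{\left(6 \right)} s{\left(2,5 \right)} = 32 \left(5 - 2\right) = 32 \cdot 3 = 96$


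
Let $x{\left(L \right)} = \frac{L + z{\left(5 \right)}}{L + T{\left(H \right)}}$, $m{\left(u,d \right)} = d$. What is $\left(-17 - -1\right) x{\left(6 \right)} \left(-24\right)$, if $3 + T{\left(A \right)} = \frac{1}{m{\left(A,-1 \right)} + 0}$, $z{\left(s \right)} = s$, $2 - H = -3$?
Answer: $2112$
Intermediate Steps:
$H = 5$ ($H = 2 - -3 = 2 + 3 = 5$)
$T{\left(A \right)} = -4$ ($T{\left(A \right)} = -3 + \frac{1}{-1 + 0} = -3 + \frac{1}{-1} = -3 - 1 = -4$)
$x{\left(L \right)} = \frac{5 + L}{-4 + L}$ ($x{\left(L \right)} = \frac{L + 5}{L - 4} = \frac{5 + L}{-4 + L}$)
$\left(-17 - -1\right) x{\left(6 \right)} \left(-24\right) = \left(-17 - -1\right) \frac{5 + 6}{-4 + 6} \left(-24\right) = \left(-17 + 1\right) \frac{1}{2} \cdot 11 \left(-24\right) = - 16 \cdot \frac{1}{2} \cdot 11 \left(-24\right) = \left(-16\right) \frac{11}{2} \left(-24\right) = \left(-88\right) \left(-24\right) = 2112$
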